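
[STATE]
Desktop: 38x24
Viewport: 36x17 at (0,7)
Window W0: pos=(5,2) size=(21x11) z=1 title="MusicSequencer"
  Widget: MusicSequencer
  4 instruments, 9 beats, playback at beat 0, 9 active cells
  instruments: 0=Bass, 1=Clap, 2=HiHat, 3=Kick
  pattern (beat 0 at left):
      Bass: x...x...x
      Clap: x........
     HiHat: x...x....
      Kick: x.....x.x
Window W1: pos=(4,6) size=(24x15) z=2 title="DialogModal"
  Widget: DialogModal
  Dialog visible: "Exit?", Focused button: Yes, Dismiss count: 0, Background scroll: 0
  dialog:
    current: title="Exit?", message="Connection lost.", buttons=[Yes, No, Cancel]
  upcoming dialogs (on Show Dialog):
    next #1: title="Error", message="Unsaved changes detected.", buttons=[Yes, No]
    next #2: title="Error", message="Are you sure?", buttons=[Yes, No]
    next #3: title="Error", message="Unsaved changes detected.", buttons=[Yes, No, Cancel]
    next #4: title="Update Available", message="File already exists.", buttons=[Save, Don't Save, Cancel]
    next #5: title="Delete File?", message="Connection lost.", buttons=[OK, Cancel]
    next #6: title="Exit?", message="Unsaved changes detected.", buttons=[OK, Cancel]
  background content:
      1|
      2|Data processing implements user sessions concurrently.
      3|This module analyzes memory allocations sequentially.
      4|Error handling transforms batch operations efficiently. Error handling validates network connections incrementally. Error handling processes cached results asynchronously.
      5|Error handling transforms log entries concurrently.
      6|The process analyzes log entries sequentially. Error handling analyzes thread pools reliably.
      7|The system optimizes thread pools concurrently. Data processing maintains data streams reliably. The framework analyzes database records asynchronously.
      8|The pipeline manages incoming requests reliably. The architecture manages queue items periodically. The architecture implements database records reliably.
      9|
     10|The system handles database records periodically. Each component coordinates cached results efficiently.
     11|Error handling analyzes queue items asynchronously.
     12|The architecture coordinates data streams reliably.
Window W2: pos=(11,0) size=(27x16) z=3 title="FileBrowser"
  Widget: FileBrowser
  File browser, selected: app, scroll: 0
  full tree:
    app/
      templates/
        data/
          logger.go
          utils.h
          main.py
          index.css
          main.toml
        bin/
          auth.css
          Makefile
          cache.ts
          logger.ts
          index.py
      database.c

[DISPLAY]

    ┃ Dialo┃                        
    ┠──────┃                        
    ┃      ┃                        
    ┃Data p┃                        
    ┃This m┃                        
    ┃Er┌───┃                        
    ┃Er│   ┃                        
    ┃Th│Con┃                        
    ┃Th│[Ye┗━━━━━━━━━━━━━━━━━━━━━━━━
    ┃Th└────────────────┘ i┃        
    ┃                      ┃        
    ┃The system handles dat┃        
    ┃Error handling analyze┃        
    ┗━━━━━━━━━━━━━━━━━━━━━━┛        
                                    
                                    
                                    


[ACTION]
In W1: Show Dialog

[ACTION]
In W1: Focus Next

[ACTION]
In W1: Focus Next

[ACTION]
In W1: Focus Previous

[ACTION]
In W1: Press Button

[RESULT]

    ┃ Dialo┃                        
    ┠──────┃                        
    ┃      ┃                        
    ┃Data p┃                        
    ┃This m┃                        
    ┃Error ┃                        
    ┃Error ┃                        
    ┃The pr┃                        
    ┃The sy┗━━━━━━━━━━━━━━━━━━━━━━━━
    ┃The pipeline manages i┃        
    ┃                      ┃        
    ┃The system handles dat┃        
    ┃Error handling analyze┃        
    ┗━━━━━━━━━━━━━━━━━━━━━━┛        
                                    
                                    
                                    


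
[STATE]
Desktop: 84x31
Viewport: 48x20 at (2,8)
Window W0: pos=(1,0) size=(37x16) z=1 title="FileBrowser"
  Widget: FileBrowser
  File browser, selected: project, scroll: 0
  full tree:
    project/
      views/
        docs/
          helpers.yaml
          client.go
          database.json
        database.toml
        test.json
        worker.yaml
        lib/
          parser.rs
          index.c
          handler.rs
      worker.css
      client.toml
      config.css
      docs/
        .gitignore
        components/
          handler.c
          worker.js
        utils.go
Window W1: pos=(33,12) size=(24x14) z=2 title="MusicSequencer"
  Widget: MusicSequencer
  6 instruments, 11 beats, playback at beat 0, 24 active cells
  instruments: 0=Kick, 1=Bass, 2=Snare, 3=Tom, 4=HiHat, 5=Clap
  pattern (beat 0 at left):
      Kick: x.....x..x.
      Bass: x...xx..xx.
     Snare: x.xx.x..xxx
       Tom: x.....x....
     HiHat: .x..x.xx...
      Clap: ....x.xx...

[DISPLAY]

    [+] docs/                      ┃            
                                   ┃            
                                   ┃            
                                   ┃            
                               ┏━━━━━━━━━━━━━━━━
                               ┃ MusicSequencer 
                               ┠────────────────
━━━━━━━━━━━━━━━━━━━━━━━━━━━━━━━┃      ▼123456789
                               ┃  Kick█·····█··█
                               ┃  Bass█···██··██
                               ┃ Snare█·██·█··██
                               ┃   Tom█·····█···
                               ┃ HiHat·█··█·██··
                               ┃  Clap····█·██··
                               ┃                
                               ┃                
                               ┃                
                               ┗━━━━━━━━━━━━━━━━
                                                
                                                


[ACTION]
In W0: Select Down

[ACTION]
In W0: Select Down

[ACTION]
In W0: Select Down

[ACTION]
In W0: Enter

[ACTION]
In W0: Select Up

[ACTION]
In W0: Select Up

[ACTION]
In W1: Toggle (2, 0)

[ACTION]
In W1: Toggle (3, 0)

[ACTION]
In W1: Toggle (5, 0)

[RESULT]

    [+] docs/                      ┃            
                                   ┃            
                                   ┃            
                                   ┃            
                               ┏━━━━━━━━━━━━━━━━
                               ┃ MusicSequencer 
                               ┠────────────────
━━━━━━━━━━━━━━━━━━━━━━━━━━━━━━━┃      ▼123456789
                               ┃  Kick█·····█··█
                               ┃  Bass█···██··██
                               ┃ Snare··██·█··██
                               ┃   Tom······█···
                               ┃ HiHat·█··█·██··
                               ┃  Clap█···█·██··
                               ┃                
                               ┃                
                               ┃                
                               ┗━━━━━━━━━━━━━━━━
                                                
                                                


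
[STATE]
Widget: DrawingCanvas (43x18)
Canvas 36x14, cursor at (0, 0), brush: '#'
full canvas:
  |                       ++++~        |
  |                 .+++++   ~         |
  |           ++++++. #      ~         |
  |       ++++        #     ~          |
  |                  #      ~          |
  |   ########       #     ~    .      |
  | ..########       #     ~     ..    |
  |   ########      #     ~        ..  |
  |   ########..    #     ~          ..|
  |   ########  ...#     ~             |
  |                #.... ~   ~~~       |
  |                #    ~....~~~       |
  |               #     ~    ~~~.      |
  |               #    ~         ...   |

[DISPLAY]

+                      ++++~               
                 .+++++   ~                
           ++++++. #      ~                
       ++++        #     ~                 
                  #      ~                 
   ########       #     ~    .             
 ..########       #     ~     ..           
   ########      #     ~        ..         
   ########..    #     ~          ..       
   ########  ...#     ~                    
                #.... ~   ~~~              
                #    ~....~~~              
               #     ~    ~~~.             
               #    ~         ...          
                                           
                                           
                                           
                                           


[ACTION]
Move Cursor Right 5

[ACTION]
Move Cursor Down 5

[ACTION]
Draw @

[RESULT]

                       ++++~               
                 .+++++   ~                
           ++++++. #      ~                
       ++++        #     ~                 
                  #      ~                 
   ##@#####       #     ~    .             
 ..########       #     ~     ..           
   ########      #     ~        ..         
   ########..    #     ~          ..       
   ########  ...#     ~                    
                #.... ~   ~~~              
                #    ~....~~~              
               #     ~    ~~~.             
               #    ~         ...          
                                           
                                           
                                           
                                           


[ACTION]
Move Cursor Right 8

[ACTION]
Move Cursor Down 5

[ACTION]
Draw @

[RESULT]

                       ++++~               
                 .+++++   ~                
           ++++++. #      ~                
       ++++        #     ~                 
                  #      ~                 
   ##@#####       #     ~    .             
 ..########       #     ~     ..           
   ########      #     ~        ..         
   ########..    #     ~          ..       
   ########  ...#     ~                    
             @  #.... ~   ~~~              
                #    ~....~~~              
               #     ~    ~~~.             
               #    ~         ...          
                                           
                                           
                                           
                                           


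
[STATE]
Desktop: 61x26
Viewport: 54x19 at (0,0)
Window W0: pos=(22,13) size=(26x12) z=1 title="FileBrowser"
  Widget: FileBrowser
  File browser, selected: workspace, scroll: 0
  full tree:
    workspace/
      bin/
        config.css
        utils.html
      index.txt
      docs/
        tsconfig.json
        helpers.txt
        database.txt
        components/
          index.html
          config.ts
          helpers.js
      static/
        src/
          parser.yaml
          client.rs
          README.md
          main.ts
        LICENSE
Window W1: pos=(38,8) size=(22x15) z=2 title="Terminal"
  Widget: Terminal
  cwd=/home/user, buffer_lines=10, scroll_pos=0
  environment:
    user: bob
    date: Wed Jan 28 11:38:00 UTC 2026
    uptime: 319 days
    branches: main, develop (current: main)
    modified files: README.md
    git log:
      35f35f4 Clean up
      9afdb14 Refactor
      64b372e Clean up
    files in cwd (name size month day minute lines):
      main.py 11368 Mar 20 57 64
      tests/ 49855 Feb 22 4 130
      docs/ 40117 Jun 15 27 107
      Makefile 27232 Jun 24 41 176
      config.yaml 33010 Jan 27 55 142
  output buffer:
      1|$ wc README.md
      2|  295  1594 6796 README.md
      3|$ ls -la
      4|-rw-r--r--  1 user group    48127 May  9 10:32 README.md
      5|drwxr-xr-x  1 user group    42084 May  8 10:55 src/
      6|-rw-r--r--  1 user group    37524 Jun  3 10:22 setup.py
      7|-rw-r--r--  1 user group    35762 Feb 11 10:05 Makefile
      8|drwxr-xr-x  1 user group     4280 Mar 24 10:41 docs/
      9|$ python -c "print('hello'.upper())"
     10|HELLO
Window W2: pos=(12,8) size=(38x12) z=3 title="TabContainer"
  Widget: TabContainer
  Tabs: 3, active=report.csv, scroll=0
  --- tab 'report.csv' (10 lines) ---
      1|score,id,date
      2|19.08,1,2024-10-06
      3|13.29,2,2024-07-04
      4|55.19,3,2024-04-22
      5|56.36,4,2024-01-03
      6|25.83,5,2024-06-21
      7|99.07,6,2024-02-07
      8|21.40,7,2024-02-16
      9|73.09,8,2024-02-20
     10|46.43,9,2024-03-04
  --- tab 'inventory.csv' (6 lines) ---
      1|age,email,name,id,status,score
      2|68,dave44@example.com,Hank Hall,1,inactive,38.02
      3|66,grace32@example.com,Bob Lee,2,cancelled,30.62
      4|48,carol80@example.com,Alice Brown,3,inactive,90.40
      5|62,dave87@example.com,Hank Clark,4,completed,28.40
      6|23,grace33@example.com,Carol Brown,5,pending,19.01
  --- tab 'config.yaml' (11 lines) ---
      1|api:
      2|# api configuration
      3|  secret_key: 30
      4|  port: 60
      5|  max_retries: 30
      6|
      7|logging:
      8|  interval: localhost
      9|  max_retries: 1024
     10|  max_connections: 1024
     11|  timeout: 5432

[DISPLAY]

                                                      
                                                      
                                                      
                                                      
                                                      
                                                      
                                                      
                                                      
            ┏━━━━━━━━━━━━━━━━━━━━━━━━━━━━━━━━━━━━┓━━━━
            ┃ TabContainer                       ┃    
            ┠────────────────────────────────────┨────
            ┃[report.csv]│ inventory.csv │ config┃.md 
            ┃────────────────────────────────────┃ 679
            ┃score,id,date                       ┃    
            ┃19.08,1,2024-10-06                  ┃ 1 u
            ┃13.29,2,2024-07-04                  ┃ 1 u
            ┃55.19,3,2024-04-22                  ┃ 1 u
            ┃56.36,4,2024-01-03                  ┃ 1 u
            ┃25.83,5,2024-06-21                  ┃ 1 u


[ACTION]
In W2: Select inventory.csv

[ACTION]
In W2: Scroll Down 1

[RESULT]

                                                      
                                                      
                                                      
                                                      
                                                      
                                                      
                                                      
                                                      
            ┏━━━━━━━━━━━━━━━━━━━━━━━━━━━━━━━━━━━━┓━━━━
            ┃ TabContainer                       ┃    
            ┠────────────────────────────────────┨────
            ┃ report.csv │[inventory.csv]│ config┃.md 
            ┃────────────────────────────────────┃ 679
            ┃68,dave44@example.com,Hank Hall,1,in┃    
            ┃66,grace32@example.com,Bob Lee,2,can┃ 1 u
            ┃48,carol80@example.com,Alice Brown,3┃ 1 u
            ┃62,dave87@example.com,Hank Clark,4,c┃ 1 u
            ┃23,grace33@example.com,Carol Brown,5┃ 1 u
            ┃                                    ┃ 1 u


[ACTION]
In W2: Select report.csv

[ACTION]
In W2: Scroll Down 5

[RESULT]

                                                      
                                                      
                                                      
                                                      
                                                      
                                                      
                                                      
                                                      
            ┏━━━━━━━━━━━━━━━━━━━━━━━━━━━━━━━━━━━━┓━━━━
            ┃ TabContainer                       ┃    
            ┠────────────────────────────────────┨────
            ┃[report.csv]│ inventory.csv │ config┃.md 
            ┃────────────────────────────────────┃ 679
            ┃25.83,5,2024-06-21                  ┃    
            ┃99.07,6,2024-02-07                  ┃ 1 u
            ┃21.40,7,2024-02-16                  ┃ 1 u
            ┃73.09,8,2024-02-20                  ┃ 1 u
            ┃46.43,9,2024-03-04                  ┃ 1 u
            ┃                                    ┃ 1 u


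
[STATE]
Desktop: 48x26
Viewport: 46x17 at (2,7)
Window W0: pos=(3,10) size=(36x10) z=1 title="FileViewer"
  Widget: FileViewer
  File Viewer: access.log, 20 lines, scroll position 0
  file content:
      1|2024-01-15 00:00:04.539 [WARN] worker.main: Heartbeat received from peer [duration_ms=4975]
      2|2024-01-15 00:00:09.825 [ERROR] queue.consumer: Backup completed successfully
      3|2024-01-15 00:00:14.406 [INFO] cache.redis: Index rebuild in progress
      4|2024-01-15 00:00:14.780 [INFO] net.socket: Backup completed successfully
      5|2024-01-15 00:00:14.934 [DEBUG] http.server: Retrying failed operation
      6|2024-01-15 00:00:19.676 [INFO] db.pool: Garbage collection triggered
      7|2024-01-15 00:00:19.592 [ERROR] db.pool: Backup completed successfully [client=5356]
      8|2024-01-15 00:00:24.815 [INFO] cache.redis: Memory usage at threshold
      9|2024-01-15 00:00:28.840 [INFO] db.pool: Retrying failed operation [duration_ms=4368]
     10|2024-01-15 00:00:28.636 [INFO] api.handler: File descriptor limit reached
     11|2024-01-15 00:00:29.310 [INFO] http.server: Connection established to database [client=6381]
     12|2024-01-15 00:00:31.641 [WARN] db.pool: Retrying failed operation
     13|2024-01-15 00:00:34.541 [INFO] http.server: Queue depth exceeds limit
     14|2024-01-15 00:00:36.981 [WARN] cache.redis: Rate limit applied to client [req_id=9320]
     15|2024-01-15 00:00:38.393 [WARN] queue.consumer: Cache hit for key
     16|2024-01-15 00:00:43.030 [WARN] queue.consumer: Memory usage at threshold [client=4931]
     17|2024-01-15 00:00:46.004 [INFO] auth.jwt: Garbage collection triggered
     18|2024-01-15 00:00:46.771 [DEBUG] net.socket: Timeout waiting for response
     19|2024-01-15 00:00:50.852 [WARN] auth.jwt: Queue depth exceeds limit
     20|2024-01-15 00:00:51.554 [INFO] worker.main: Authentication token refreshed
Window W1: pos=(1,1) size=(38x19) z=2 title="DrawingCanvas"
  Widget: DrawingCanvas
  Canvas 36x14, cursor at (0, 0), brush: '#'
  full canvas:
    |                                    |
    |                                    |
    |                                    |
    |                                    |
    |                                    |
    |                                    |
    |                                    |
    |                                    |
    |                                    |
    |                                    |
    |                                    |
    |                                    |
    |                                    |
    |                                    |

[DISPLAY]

                                    ┃         
                                    ┃         
                                    ┃         
                                    ┃         
                                    ┃         
                                    ┃         
                                    ┃         
                                    ┃         
                                    ┃         
                                    ┃         
                                    ┃         
                                    ┃         
━━━━━━━━━━━━━━━━━━━━━━━━━━━━━━━━━━━━┛         
                                              
                                              
                                              
                                              


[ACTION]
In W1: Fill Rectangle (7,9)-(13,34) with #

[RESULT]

                                    ┃         
                                    ┃         
                                    ┃         
                                    ┃         
         ########################## ┃         
         ########################## ┃         
         ########################## ┃         
         ########################## ┃         
         ########################## ┃         
         ########################## ┃         
         ########################## ┃         
                                    ┃         
━━━━━━━━━━━━━━━━━━━━━━━━━━━━━━━━━━━━┛         
                                              
                                              
                                              
                                              


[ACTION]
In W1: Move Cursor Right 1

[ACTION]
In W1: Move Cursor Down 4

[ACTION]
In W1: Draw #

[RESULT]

                                    ┃         
 #                                  ┃         
                                    ┃         
                                    ┃         
         ########################## ┃         
         ########################## ┃         
         ########################## ┃         
         ########################## ┃         
         ########################## ┃         
         ########################## ┃         
         ########################## ┃         
                                    ┃         
━━━━━━━━━━━━━━━━━━━━━━━━━━━━━━━━━━━━┛         
                                              
                                              
                                              
                                              


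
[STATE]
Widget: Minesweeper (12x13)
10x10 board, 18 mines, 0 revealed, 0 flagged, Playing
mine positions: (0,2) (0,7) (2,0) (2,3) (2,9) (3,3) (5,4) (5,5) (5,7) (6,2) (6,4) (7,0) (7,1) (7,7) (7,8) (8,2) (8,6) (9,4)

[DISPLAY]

■■■■■■■■■■  
■■■■■■■■■■  
■■■■■■■■■■  
■■■■■■■■■■  
■■■■■■■■■■  
■■■■■■■■■■  
■■■■■■■■■■  
■■■■■■■■■■  
■■■■■■■■■■  
■■■■■■■■■■  
            
            
            


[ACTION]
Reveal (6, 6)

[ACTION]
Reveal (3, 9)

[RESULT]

■■■■■■■■■■  
■■■■■■■■■■  
■■■■■■■■■■  
■■■■■■■■■1  
■■■■■■■■■■  
■■■■■■■■■■  
■■■■■■3■■■  
■■■■■■■■■■  
■■■■■■■■■■  
■■■■■■■■■■  
            
            
            


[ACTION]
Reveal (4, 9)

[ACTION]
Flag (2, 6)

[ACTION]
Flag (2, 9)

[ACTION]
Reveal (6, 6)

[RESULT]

■■■■■■■■■■  
■■■■■■■■■■  
■■■■■■⚑■■⚑  
■■■■■■■■11  
■■■■■■■■1   
■■■■■■■■1   
■■■■■■3■31  
■■■■■■■■■■  
■■■■■■■■■■  
■■■■■■■■■■  
            
            
            


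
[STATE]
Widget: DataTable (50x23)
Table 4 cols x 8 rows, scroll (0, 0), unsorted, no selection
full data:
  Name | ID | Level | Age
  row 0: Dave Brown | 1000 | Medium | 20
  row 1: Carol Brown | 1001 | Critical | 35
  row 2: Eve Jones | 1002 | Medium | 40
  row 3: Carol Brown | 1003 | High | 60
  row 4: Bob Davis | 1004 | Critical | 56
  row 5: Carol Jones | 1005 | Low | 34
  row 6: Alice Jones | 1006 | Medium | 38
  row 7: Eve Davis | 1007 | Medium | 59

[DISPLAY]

Name       │ID  │Level   │Age                     
───────────┼────┼────────┼───                     
Dave Brown │1000│Medium  │20                      
Carol Brown│1001│Critical│35                      
Eve Jones  │1002│Medium  │40                      
Carol Brown│1003│High    │60                      
Bob Davis  │1004│Critical│56                      
Carol Jones│1005│Low     │34                      
Alice Jones│1006│Medium  │38                      
Eve Davis  │1007│Medium  │59                      
                                                  
                                                  
                                                  
                                                  
                                                  
                                                  
                                                  
                                                  
                                                  
                                                  
                                                  
                                                  
                                                  


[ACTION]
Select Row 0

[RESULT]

Name       │ID  │Level   │Age                     
───────────┼────┼────────┼───                     
>ave Brown │1000│Medium  │20                      
Carol Brown│1001│Critical│35                      
Eve Jones  │1002│Medium  │40                      
Carol Brown│1003│High    │60                      
Bob Davis  │1004│Critical│56                      
Carol Jones│1005│Low     │34                      
Alice Jones│1006│Medium  │38                      
Eve Davis  │1007│Medium  │59                      
                                                  
                                                  
                                                  
                                                  
                                                  
                                                  
                                                  
                                                  
                                                  
                                                  
                                                  
                                                  
                                                  


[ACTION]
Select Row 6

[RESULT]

Name       │ID  │Level   │Age                     
───────────┼────┼────────┼───                     
Dave Brown │1000│Medium  │20                      
Carol Brown│1001│Critical│35                      
Eve Jones  │1002│Medium  │40                      
Carol Brown│1003│High    │60                      
Bob Davis  │1004│Critical│56                      
Carol Jones│1005│Low     │34                      
>lice Jones│1006│Medium  │38                      
Eve Davis  │1007│Medium  │59                      
                                                  
                                                  
                                                  
                                                  
                                                  
                                                  
                                                  
                                                  
                                                  
                                                  
                                                  
                                                  
                                                  


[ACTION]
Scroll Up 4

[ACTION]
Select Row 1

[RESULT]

Name       │ID  │Level   │Age                     
───────────┼────┼────────┼───                     
Dave Brown │1000│Medium  │20                      
>arol Brown│1001│Critical│35                      
Eve Jones  │1002│Medium  │40                      
Carol Brown│1003│High    │60                      
Bob Davis  │1004│Critical│56                      
Carol Jones│1005│Low     │34                      
Alice Jones│1006│Medium  │38                      
Eve Davis  │1007│Medium  │59                      
                                                  
                                                  
                                                  
                                                  
                                                  
                                                  
                                                  
                                                  
                                                  
                                                  
                                                  
                                                  
                                                  


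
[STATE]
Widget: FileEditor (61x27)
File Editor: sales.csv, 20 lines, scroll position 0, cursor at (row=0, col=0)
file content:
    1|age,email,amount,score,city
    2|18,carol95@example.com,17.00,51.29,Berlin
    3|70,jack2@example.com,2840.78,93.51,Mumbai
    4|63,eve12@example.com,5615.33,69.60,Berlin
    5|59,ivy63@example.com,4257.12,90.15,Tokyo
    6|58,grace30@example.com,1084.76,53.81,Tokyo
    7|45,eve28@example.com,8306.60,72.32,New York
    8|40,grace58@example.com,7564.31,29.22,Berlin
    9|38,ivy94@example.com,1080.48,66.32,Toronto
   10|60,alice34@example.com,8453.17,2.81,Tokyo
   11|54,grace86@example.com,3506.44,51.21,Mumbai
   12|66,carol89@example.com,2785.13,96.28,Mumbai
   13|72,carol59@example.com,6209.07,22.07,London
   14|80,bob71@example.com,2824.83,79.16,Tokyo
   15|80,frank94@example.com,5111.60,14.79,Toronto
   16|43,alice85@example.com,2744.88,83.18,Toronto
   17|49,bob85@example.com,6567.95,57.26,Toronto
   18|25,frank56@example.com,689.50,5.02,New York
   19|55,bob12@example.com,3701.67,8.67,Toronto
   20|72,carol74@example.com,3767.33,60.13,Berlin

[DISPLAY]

█ge,email,amount,score,city                                 ▲
18,carol95@example.com,17.00,51.29,Berlin                   █
70,jack2@example.com,2840.78,93.51,Mumbai                   ░
63,eve12@example.com,5615.33,69.60,Berlin                   ░
59,ivy63@example.com,4257.12,90.15,Tokyo                    ░
58,grace30@example.com,1084.76,53.81,Tokyo                  ░
45,eve28@example.com,8306.60,72.32,New York                 ░
40,grace58@example.com,7564.31,29.22,Berlin                 ░
38,ivy94@example.com,1080.48,66.32,Toronto                  ░
60,alice34@example.com,8453.17,2.81,Tokyo                   ░
54,grace86@example.com,3506.44,51.21,Mumbai                 ░
66,carol89@example.com,2785.13,96.28,Mumbai                 ░
72,carol59@example.com,6209.07,22.07,London                 ░
80,bob71@example.com,2824.83,79.16,Tokyo                    ░
80,frank94@example.com,5111.60,14.79,Toronto                ░
43,alice85@example.com,2744.88,83.18,Toronto                ░
49,bob85@example.com,6567.95,57.26,Toronto                  ░
25,frank56@example.com,689.50,5.02,New York                 ░
55,bob12@example.com,3701.67,8.67,Toronto                   ░
72,carol74@example.com,3767.33,60.13,Berlin                 ░
                                                            ░
                                                            ░
                                                            ░
                                                            ░
                                                            ░
                                                            ░
                                                            ▼


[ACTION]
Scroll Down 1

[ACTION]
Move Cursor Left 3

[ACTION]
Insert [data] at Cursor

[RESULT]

data█ge,email,amount,score,city                             ▲
18,carol95@example.com,17.00,51.29,Berlin                   █
70,jack2@example.com,2840.78,93.51,Mumbai                   ░
63,eve12@example.com,5615.33,69.60,Berlin                   ░
59,ivy63@example.com,4257.12,90.15,Tokyo                    ░
58,grace30@example.com,1084.76,53.81,Tokyo                  ░
45,eve28@example.com,8306.60,72.32,New York                 ░
40,grace58@example.com,7564.31,29.22,Berlin                 ░
38,ivy94@example.com,1080.48,66.32,Toronto                  ░
60,alice34@example.com,8453.17,2.81,Tokyo                   ░
54,grace86@example.com,3506.44,51.21,Mumbai                 ░
66,carol89@example.com,2785.13,96.28,Mumbai                 ░
72,carol59@example.com,6209.07,22.07,London                 ░
80,bob71@example.com,2824.83,79.16,Tokyo                    ░
80,frank94@example.com,5111.60,14.79,Toronto                ░
43,alice85@example.com,2744.88,83.18,Toronto                ░
49,bob85@example.com,6567.95,57.26,Toronto                  ░
25,frank56@example.com,689.50,5.02,New York                 ░
55,bob12@example.com,3701.67,8.67,Toronto                   ░
72,carol74@example.com,3767.33,60.13,Berlin                 ░
                                                            ░
                                                            ░
                                                            ░
                                                            ░
                                                            ░
                                                            ░
                                                            ▼


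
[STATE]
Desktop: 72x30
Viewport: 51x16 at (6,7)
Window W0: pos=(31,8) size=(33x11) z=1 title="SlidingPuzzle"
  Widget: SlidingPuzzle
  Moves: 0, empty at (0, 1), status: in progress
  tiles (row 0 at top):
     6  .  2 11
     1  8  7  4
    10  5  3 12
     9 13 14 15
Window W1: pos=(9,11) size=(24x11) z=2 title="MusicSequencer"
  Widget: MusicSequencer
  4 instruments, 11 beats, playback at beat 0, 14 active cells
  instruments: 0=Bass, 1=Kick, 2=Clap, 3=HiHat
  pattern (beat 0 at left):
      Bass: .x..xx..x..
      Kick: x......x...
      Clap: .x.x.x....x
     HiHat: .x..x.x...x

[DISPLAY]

                                                   
                         ┏━━━━━━━━━━━━━━━━━━━━━━━━━
                         ┃ SlidingPuzzle           
                         ┠─────────────────────────
   ┏━━━━━━━━━━━━━━━━━━━━━━┓────┬────┬────┬────┐    
   ┃ MusicSequencer       ┃  6 │    │  2 │ 11 │    
   ┠──────────────────────┨────┼────┼────┼────┤    
   ┃      ▼1234567890     ┃  1 │  8 │  7 │  4 │    
   ┃  Bass·█··██··█··     ┃────┼────┼────┼────┤    
   ┃  Kick█······█···     ┃ 10 │  5 │  3 │ 12 │    
   ┃  Clap·█·█·█····█     ┃────┼────┼────┼────┤    
   ┃ HiHat·█··█·█···█     ┃━━━━━━━━━━━━━━━━━━━━━━━━
   ┃                      ┃                        
   ┃                      ┃                        
   ┗━━━━━━━━━━━━━━━━━━━━━━┛                        
                                                   


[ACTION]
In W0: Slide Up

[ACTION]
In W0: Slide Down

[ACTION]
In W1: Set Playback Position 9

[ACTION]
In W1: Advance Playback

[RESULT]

                                                   
                         ┏━━━━━━━━━━━━━━━━━━━━━━━━━
                         ┃ SlidingPuzzle           
                         ┠─────────────────────────
   ┏━━━━━━━━━━━━━━━━━━━━━━┓────┬────┬────┬────┐    
   ┃ MusicSequencer       ┃  6 │    │  2 │ 11 │    
   ┠──────────────────────┨────┼────┼────┼────┤    
   ┃      0123456789▼     ┃  1 │  8 │  7 │  4 │    
   ┃  Bass·█··██··█··     ┃────┼────┼────┼────┤    
   ┃  Kick█······█···     ┃ 10 │  5 │  3 │ 12 │    
   ┃  Clap·█·█·█····█     ┃────┼────┼────┼────┤    
   ┃ HiHat·█··█·█···█     ┃━━━━━━━━━━━━━━━━━━━━━━━━
   ┃                      ┃                        
   ┃                      ┃                        
   ┗━━━━━━━━━━━━━━━━━━━━━━┛                        
                                                   


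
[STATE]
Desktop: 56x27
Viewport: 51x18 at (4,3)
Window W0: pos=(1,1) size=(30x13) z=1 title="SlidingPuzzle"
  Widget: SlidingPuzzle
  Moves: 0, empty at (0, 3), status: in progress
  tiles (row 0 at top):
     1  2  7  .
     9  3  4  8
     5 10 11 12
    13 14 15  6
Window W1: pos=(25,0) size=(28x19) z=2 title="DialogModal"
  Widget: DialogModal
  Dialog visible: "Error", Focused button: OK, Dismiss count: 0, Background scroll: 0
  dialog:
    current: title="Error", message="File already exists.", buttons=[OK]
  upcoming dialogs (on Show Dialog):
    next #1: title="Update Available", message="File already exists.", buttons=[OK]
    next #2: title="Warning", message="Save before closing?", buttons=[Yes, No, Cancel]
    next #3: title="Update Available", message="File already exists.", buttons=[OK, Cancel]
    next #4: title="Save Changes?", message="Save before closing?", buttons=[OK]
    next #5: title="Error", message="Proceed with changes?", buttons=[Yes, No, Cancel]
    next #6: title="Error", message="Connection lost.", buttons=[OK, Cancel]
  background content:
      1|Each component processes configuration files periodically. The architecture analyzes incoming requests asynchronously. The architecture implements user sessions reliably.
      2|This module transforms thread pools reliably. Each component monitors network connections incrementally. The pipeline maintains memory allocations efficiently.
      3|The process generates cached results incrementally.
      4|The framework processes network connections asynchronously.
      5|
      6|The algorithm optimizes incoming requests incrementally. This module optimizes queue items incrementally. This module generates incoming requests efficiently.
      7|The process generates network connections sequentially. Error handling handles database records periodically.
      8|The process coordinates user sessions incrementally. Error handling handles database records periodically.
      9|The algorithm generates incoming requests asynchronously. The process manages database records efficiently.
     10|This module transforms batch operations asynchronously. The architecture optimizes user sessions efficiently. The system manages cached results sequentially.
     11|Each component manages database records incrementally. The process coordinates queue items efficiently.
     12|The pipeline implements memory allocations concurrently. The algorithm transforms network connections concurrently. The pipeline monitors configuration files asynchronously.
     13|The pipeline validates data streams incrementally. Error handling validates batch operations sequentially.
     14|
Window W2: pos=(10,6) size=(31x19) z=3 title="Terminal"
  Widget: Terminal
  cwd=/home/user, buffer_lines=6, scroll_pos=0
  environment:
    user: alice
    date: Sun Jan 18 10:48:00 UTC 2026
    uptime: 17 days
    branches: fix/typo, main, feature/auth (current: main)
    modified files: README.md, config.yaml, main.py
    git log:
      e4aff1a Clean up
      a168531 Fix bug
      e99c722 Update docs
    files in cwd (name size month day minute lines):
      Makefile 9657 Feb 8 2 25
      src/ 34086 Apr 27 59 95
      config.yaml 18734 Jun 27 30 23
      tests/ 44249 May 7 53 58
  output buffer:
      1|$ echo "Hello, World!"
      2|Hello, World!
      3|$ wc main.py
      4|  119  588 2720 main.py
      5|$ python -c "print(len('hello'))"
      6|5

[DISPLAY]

─────────────────────┃Each component processes c┃  
───┬────┬────┬────┐  ┃This module transforms thr┃  
 1 │  2 │  7 │    │  ┃The process generates cach┃  
───┼──┏━━━━━━━━━━━━━━━━━━━━━━━━━━━━━┓rocesses ne┃  
 9 │  ┃ Terminal                    ┃           ┃  
───┼──┠─────────────────────────────┨────────┐in┃  
 5 │ 1┃$ echo "Hello, World!"       ┃        │tw┃  
───┼──┃Hello, World!                ┃ exists.│us┃  
13 │ 1┃$ wc main.py                 ┃        │in┃  
───┴──┃  119  588 2720 main.py      ┃────────┘at┃  
━━━━━━┃$ python -c "print(len('hello┃manages dat┃  
      ┃5                            ┃plements me┃  
      ┃$ █                          ┃lidates dat┃  
      ┃                             ┃           ┃  
      ┃                             ┃           ┃  
      ┃                             ┃━━━━━━━━━━━┛  
      ┃                             ┃              
      ┃                             ┃              


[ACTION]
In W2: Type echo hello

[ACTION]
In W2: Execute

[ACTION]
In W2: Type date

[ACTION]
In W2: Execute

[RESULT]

─────────────────────┃Each component processes c┃  
───┬────┬────┬────┐  ┃This module transforms thr┃  
 1 │  2 │  7 │    │  ┃The process generates cach┃  
───┼──┏━━━━━━━━━━━━━━━━━━━━━━━━━━━━━┓rocesses ne┃  
 9 │  ┃ Terminal                    ┃           ┃  
───┼──┠─────────────────────────────┨────────┐in┃  
 5 │ 1┃$ echo "Hello, World!"       ┃        │tw┃  
───┼──┃Hello, World!                ┃ exists.│us┃  
13 │ 1┃$ wc main.py                 ┃        │in┃  
───┴──┃  119  588 2720 main.py      ┃────────┘at┃  
━━━━━━┃$ python -c "print(len('hello┃manages dat┃  
      ┃5                            ┃plements me┃  
      ┃$ echo hello                 ┃lidates dat┃  
      ┃hello                        ┃           ┃  
      ┃$ date                       ┃           ┃  
      ┃Sun Jan 18 10:48:00 UTC 2026 ┃━━━━━━━━━━━┛  
      ┃$ █                          ┃              
      ┃                             ┃              
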